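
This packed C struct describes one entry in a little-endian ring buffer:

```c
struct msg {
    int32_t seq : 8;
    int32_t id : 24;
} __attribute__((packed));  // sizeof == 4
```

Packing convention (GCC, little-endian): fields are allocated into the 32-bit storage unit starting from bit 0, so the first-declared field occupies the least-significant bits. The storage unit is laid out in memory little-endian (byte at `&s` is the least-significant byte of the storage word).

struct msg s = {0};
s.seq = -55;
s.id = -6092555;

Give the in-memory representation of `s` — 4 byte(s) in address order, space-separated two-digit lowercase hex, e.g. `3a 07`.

[0+:8] seq=-55 & 0xff = 0xc9; word=0x000000c9
[8+:24] id=-6092555 & 0xffffff = 0xa308f5; word=0xa308f5c9
word = 0xa308f5c9 → little-endian bytes:
  [0]=0xc9  [1]=0xf5  [2]=0x08  [3]=0xa3

c9 f5 08 a3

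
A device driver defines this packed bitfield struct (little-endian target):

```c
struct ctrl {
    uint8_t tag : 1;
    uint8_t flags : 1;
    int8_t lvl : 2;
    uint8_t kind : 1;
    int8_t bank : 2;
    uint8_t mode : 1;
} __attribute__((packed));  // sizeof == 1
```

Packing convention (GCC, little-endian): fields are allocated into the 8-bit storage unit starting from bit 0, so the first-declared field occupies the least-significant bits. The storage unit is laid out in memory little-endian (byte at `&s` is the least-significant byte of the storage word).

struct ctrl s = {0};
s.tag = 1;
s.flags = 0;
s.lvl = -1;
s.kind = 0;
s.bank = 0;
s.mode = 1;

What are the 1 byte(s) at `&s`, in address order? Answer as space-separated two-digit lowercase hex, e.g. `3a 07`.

8d

tag (1b) val=1 bits=0x1 at bit 0: 0x01
flags (1b) val=0 bits=0x0 at bit 1: 0x01
lvl (2b) val=-1 bits=0x3 at bit 2: 0x0d
kind (1b) val=0 bits=0x0 at bit 4: 0x0d
bank (2b) val=0 bits=0x0 at bit 5: 0x0d
mode (1b) val=1 bits=0x1 at bit 7: 0x8d
word = 0x8d → little-endian bytes:
  [0]=0x8d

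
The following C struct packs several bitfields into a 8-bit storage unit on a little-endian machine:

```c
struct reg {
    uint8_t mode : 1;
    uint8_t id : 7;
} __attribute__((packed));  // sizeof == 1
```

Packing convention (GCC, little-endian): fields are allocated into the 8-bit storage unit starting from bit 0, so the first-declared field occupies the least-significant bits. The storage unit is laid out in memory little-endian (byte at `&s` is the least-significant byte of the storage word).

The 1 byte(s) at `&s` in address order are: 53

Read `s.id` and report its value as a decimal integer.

[0]=0x53 (little-endian) → word 0x53
mode [0+:1] = (word>>0) & 0x1 = 1
id [1+:7] = (word>>1) & 0x7f = 41  ←

41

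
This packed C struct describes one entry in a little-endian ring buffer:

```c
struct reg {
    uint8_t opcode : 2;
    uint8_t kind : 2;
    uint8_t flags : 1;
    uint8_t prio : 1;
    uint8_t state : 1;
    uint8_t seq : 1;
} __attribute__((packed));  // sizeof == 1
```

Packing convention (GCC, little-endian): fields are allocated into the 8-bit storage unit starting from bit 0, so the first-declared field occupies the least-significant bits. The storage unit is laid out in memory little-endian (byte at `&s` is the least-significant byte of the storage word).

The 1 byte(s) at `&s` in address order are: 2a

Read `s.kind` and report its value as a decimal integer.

[0]=0x2a (little-endian) → word 0x2a
opcode [0+:2] = (word>>0) & 0x3 = 2
kind [2+:2] = (word>>2) & 0x3 = 2  ←
flags [4+:1] = (word>>4) & 0x1 = 0
prio [5+:1] = (word>>5) & 0x1 = 1
state [6+:1] = (word>>6) & 0x1 = 0
seq [7+:1] = (word>>7) & 0x1 = 0

2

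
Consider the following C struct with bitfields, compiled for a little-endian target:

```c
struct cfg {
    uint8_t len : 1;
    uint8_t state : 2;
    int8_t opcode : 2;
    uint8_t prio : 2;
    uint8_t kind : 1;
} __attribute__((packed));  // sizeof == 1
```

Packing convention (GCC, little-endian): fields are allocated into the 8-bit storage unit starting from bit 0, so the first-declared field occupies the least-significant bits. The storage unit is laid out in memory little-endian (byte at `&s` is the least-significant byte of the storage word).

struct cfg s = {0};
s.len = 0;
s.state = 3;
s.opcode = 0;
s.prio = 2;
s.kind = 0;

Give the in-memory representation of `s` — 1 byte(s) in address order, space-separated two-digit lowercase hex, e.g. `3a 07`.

len:1 = 0 → 0x0 << 0 → word 0x00
state:2 = 3 → 0x3 << 1 → word 0x06
opcode:2 = 0 → 0x0 << 3 → word 0x06
prio:2 = 2 → 0x2 << 5 → word 0x46
kind:1 = 0 → 0x0 << 7 → word 0x46
word = 0x46 → little-endian bytes:
  [0]=0x46

46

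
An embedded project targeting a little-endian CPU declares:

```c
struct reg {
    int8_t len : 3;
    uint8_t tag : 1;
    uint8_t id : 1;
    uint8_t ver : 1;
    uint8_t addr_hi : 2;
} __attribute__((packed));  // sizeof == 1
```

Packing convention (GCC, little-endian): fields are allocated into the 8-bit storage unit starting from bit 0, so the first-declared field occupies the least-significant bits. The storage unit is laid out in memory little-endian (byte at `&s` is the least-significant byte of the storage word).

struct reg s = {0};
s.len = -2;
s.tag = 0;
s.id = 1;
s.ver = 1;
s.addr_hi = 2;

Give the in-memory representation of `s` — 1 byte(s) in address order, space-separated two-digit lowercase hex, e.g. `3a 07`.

[0+:3] len=-2 & 0x7 = 0x6; word=0x06
[3+:1] tag=0 & 0x1 = 0x0; word=0x06
[4+:1] id=1 & 0x1 = 0x1; word=0x16
[5+:1] ver=1 & 0x1 = 0x1; word=0x36
[6+:2] addr_hi=2 & 0x3 = 0x2; word=0xb6
word = 0xb6 → little-endian bytes:
  [0]=0xb6

b6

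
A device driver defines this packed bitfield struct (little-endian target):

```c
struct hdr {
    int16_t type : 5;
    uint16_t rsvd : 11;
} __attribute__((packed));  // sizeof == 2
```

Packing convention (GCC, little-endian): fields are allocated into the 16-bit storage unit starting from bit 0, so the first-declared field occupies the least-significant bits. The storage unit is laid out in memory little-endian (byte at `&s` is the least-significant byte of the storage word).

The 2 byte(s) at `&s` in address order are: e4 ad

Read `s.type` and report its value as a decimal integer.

4

[0]=0xe4 [1]=0xad (little-endian) → word 0xade4
type:5 @ bit 0 → (0xade4>>0)&0x1f = 0x4  ←
rsvd:11 @ bit 5 → (0xade4>>5)&0x7ff = 0x56f
type signed 5b, MSB=0: value = 4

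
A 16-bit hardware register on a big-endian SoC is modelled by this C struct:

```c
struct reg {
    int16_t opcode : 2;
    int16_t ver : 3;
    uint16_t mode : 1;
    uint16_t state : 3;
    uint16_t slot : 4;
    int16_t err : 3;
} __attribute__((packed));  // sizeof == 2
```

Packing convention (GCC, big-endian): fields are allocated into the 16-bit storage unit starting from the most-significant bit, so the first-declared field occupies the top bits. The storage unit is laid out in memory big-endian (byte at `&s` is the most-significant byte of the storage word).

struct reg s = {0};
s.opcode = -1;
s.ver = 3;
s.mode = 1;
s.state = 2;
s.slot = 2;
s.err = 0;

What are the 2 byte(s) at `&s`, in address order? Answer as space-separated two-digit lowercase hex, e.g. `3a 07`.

dd 10

opcode:2 = -1 → 0x3 << 14 → word 0xc000
ver:3 = 3 → 0x3 << 11 → word 0xd800
mode:1 = 1 → 0x1 << 10 → word 0xdc00
state:3 = 2 → 0x2 << 7 → word 0xdd00
slot:4 = 2 → 0x2 << 3 → word 0xdd10
err:3 = 0 → 0x0 << 0 → word 0xdd10
word = 0xdd10 → big-endian bytes:
  [0]=0xdd  [1]=0x10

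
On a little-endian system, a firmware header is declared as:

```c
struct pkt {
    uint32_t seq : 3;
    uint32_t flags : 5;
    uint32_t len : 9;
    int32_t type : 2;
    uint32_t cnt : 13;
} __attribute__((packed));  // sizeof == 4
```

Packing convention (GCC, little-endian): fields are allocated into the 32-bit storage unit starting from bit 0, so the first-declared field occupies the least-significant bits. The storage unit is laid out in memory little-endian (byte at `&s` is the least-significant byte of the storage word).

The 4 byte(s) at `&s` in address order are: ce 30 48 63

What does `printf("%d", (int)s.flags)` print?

[0]=0xce [1]=0x30 [2]=0x48 [3]=0x63 (little-endian) → word 0x634830ce
seq [0+:3] = (word>>0) & 0x7 = 6
flags [3+:5] = (word>>3) & 0x1f = 25  ←
len [8+:9] = (word>>8) & 0x1ff = 48
type [17+:2] = (word>>17) & 0x3 = 0
cnt [19+:13] = (word>>19) & 0x1fff = 3177

25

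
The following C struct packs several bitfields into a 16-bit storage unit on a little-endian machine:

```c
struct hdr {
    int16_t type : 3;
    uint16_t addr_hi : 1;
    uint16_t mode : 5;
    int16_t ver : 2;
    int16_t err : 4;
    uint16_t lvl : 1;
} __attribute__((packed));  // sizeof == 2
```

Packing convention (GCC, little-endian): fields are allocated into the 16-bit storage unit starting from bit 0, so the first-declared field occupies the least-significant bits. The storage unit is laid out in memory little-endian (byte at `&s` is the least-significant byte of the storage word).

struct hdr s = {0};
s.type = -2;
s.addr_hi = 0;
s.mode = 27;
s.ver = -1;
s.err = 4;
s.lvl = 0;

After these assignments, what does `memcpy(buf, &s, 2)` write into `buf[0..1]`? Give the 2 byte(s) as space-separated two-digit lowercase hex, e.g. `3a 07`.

type (3b) val=-2 bits=0x6 at bit 0: 0x0006
addr_hi (1b) val=0 bits=0x0 at bit 3: 0x0006
mode (5b) val=27 bits=0x1b at bit 4: 0x01b6
ver (2b) val=-1 bits=0x3 at bit 9: 0x07b6
err (4b) val=4 bits=0x4 at bit 11: 0x27b6
lvl (1b) val=0 bits=0x0 at bit 15: 0x27b6
word = 0x27b6 → little-endian bytes:
  [0]=0xb6  [1]=0x27

b6 27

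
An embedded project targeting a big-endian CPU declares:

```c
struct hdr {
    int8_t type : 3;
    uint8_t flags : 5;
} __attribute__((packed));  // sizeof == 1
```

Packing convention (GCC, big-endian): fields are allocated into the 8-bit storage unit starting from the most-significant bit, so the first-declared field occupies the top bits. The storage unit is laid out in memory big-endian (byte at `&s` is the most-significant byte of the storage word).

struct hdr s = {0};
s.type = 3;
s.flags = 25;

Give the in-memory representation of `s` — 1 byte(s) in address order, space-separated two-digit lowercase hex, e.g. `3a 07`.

79

[5+:3] type=3 & 0x7 = 0x3; word=0x60
[0+:5] flags=25 & 0x1f = 0x19; word=0x79
word = 0x79 → big-endian bytes:
  [0]=0x79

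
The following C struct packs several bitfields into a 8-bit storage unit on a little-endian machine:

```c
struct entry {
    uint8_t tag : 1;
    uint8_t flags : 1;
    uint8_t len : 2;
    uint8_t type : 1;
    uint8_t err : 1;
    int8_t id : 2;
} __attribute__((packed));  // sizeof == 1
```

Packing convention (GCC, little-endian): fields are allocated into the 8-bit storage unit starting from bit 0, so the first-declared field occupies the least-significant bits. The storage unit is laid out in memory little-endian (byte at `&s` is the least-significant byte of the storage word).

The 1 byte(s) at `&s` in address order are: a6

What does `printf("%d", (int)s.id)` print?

-2

[0]=0xa6 (little-endian) → word 0xa6
tag:1 @ bit 0 → (0xa6>>0)&0x1 = 0x0
flags:1 @ bit 1 → (0xa6>>1)&0x1 = 0x1
len:2 @ bit 2 → (0xa6>>2)&0x3 = 0x1
type:1 @ bit 4 → (0xa6>>4)&0x1 = 0x0
err:1 @ bit 5 → (0xa6>>5)&0x1 = 0x1
id:2 @ bit 6 → (0xa6>>6)&0x3 = 0x2  ←
id signed 2b, MSB=1: 2 - 4 = -2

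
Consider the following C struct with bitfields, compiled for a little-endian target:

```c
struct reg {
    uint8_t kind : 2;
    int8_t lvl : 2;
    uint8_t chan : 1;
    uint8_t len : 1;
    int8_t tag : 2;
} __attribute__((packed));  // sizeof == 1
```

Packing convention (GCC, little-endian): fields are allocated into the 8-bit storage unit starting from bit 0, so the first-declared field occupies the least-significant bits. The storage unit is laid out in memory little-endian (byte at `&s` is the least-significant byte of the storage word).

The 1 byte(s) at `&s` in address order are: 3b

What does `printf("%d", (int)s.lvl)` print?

[0]=0x3b (little-endian) → word 0x3b
kind:2 @ bit 0 → (0x3b>>0)&0x3 = 0x3
lvl:2 @ bit 2 → (0x3b>>2)&0x3 = 0x2  ←
chan:1 @ bit 4 → (0x3b>>4)&0x1 = 0x1
len:1 @ bit 5 → (0x3b>>5)&0x1 = 0x1
tag:2 @ bit 6 → (0x3b>>6)&0x3 = 0x0
lvl signed 2b, MSB=1: 2 - 4 = -2

-2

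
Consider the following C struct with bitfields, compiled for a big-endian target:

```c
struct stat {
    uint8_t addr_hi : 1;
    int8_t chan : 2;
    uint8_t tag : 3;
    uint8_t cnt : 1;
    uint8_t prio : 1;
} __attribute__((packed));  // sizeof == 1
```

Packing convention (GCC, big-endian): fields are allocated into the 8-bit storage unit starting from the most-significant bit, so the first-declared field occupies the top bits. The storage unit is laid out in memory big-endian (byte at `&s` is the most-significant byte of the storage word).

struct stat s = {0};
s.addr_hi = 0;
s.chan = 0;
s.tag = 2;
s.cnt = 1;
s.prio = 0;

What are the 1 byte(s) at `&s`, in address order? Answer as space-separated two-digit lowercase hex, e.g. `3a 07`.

0a

[7+:1] addr_hi=0 & 0x1 = 0x0; word=0x00
[5+:2] chan=0 & 0x3 = 0x0; word=0x00
[2+:3] tag=2 & 0x7 = 0x2; word=0x08
[1+:1] cnt=1 & 0x1 = 0x1; word=0x0a
[0+:1] prio=0 & 0x1 = 0x0; word=0x0a
word = 0x0a → big-endian bytes:
  [0]=0x0a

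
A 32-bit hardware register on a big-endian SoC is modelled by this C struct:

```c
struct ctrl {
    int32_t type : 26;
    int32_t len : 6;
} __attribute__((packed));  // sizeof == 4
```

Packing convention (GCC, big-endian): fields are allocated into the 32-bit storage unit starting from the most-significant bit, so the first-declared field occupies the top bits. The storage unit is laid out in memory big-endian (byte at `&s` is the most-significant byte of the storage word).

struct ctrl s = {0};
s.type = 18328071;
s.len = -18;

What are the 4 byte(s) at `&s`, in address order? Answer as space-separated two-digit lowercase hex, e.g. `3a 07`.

45 ea 81 ee

type (26b) val=18328071 bits=0x117aa07 at bit 6: 0x45ea81c0
len (6b) val=-18 bits=0x2e at bit 0: 0x45ea81ee
word = 0x45ea81ee → big-endian bytes:
  [0]=0x45  [1]=0xea  [2]=0x81  [3]=0xee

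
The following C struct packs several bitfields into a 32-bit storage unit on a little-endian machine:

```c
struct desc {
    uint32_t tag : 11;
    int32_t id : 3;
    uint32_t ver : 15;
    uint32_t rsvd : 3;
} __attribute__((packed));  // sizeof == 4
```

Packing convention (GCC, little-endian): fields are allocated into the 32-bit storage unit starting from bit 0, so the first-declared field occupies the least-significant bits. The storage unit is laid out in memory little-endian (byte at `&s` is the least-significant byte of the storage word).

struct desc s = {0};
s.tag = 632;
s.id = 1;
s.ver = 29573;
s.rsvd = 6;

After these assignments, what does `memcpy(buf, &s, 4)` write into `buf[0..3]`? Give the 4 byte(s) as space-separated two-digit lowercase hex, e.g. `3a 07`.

tag (11b) val=632 bits=0x278 at bit 0: 0x00000278
id (3b) val=1 bits=0x1 at bit 11: 0x00000a78
ver (15b) val=29573 bits=0x7385 at bit 14: 0x1ce14a78
rsvd (3b) val=6 bits=0x6 at bit 29: 0xdce14a78
word = 0xdce14a78 → little-endian bytes:
  [0]=0x78  [1]=0x4a  [2]=0xe1  [3]=0xdc

78 4a e1 dc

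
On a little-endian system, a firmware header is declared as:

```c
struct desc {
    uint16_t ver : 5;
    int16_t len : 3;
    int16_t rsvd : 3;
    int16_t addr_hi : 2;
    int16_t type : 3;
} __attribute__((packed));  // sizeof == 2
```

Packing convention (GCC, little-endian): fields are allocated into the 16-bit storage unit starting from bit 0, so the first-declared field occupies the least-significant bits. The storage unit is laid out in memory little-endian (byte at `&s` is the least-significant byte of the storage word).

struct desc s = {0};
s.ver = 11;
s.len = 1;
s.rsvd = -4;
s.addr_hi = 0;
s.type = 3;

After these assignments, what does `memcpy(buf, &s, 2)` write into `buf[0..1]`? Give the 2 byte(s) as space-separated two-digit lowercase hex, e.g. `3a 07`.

2b 64

ver:5 = 11 → 0xb << 0 → word 0x000b
len:3 = 1 → 0x1 << 5 → word 0x002b
rsvd:3 = -4 → 0x4 << 8 → word 0x042b
addr_hi:2 = 0 → 0x0 << 11 → word 0x042b
type:3 = 3 → 0x3 << 13 → word 0x642b
word = 0x642b → little-endian bytes:
  [0]=0x2b  [1]=0x64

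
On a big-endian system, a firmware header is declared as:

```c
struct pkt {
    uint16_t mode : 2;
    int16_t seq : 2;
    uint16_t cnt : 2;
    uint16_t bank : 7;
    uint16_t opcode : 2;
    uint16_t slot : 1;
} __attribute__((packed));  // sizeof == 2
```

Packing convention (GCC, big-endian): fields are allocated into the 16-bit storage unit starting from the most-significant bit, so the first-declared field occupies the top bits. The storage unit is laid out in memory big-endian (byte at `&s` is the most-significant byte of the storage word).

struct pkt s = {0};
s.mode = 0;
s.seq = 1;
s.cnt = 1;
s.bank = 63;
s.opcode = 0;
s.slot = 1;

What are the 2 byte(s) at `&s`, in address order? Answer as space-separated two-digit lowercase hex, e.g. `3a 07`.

[14+:2] mode=0 & 0x3 = 0x0; word=0x0000
[12+:2] seq=1 & 0x3 = 0x1; word=0x1000
[10+:2] cnt=1 & 0x3 = 0x1; word=0x1400
[3+:7] bank=63 & 0x7f = 0x3f; word=0x15f8
[1+:2] opcode=0 & 0x3 = 0x0; word=0x15f8
[0+:1] slot=1 & 0x1 = 0x1; word=0x15f9
word = 0x15f9 → big-endian bytes:
  [0]=0x15  [1]=0xf9

15 f9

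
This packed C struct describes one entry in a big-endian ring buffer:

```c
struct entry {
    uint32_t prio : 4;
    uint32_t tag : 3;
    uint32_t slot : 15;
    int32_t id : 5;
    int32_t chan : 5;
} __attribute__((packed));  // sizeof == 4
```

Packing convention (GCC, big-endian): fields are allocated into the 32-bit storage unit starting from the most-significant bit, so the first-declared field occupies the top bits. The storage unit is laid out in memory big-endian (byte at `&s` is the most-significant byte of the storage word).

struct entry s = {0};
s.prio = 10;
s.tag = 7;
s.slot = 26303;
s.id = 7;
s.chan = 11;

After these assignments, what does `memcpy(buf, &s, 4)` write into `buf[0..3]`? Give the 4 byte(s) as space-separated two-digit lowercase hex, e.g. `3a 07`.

prio:4 = 10 → 0xa << 28 → word 0xa0000000
tag:3 = 7 → 0x7 << 25 → word 0xae000000
slot:15 = 26303 → 0x66bf << 10 → word 0xaf9afc00
id:5 = 7 → 0x7 << 5 → word 0xaf9afce0
chan:5 = 11 → 0xb << 0 → word 0xaf9afceb
word = 0xaf9afceb → big-endian bytes:
  [0]=0xaf  [1]=0x9a  [2]=0xfc  [3]=0xeb

af 9a fc eb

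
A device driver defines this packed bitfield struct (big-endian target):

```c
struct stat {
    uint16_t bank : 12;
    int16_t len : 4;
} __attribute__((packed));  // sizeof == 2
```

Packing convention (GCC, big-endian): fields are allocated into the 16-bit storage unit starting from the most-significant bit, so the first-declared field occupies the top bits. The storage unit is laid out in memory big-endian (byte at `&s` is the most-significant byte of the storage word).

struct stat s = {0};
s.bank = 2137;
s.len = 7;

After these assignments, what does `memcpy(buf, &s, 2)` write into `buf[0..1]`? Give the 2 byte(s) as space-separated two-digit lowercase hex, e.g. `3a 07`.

bank:12 = 2137 → 0x859 << 4 → word 0x8590
len:4 = 7 → 0x7 << 0 → word 0x8597
word = 0x8597 → big-endian bytes:
  [0]=0x85  [1]=0x97

85 97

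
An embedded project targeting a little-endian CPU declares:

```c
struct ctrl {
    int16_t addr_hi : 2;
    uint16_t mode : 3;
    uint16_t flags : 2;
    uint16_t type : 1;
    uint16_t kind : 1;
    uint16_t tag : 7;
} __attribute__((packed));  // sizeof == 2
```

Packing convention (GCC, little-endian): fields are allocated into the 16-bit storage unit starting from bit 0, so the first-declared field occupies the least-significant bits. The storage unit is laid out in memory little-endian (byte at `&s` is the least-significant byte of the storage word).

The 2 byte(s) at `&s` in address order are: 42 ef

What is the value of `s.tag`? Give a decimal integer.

[0]=0x42 [1]=0xef (little-endian) → word 0xef42
addr_hi:2 @ bit 0 → (0xef42>>0)&0x3 = 0x2
mode:3 @ bit 2 → (0xef42>>2)&0x7 = 0x0
flags:2 @ bit 5 → (0xef42>>5)&0x3 = 0x2
type:1 @ bit 7 → (0xef42>>7)&0x1 = 0x0
kind:1 @ bit 8 → (0xef42>>8)&0x1 = 0x1
tag:7 @ bit 9 → (0xef42>>9)&0x7f = 0x77  ←

119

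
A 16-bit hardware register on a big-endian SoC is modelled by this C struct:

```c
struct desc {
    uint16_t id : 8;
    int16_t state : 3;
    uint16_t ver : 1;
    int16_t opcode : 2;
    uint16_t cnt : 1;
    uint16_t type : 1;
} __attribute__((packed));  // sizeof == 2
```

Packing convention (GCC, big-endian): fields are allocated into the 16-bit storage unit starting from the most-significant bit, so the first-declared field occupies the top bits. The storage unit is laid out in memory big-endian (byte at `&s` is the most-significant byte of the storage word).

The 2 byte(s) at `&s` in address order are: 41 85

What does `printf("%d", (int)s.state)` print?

-4

[0]=0x41 [1]=0x85 (big-endian) → word 0x4185
id:8 @ bit 8 → (0x4185>>8)&0xff = 0x41
state:3 @ bit 5 → (0x4185>>5)&0x7 = 0x4  ←
ver:1 @ bit 4 → (0x4185>>4)&0x1 = 0x0
opcode:2 @ bit 2 → (0x4185>>2)&0x3 = 0x1
cnt:1 @ bit 1 → (0x4185>>1)&0x1 = 0x0
type:1 @ bit 0 → (0x4185>>0)&0x1 = 0x1
state signed 3b, MSB=1: 4 - 8 = -4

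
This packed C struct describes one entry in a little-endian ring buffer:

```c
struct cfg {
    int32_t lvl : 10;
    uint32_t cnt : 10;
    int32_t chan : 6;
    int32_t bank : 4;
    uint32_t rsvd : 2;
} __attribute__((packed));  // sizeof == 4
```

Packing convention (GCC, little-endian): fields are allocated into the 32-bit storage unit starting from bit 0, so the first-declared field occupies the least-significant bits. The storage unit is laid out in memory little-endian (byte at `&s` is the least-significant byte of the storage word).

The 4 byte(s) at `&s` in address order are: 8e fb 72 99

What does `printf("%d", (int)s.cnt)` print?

190

[0]=0x8e [1]=0xfb [2]=0x72 [3]=0x99 (little-endian) → word 0x9972fb8e
lvl:10 @ bit 0 → (0x9972fb8e>>0)&0x3ff = 0x38e
cnt:10 @ bit 10 → (0x9972fb8e>>10)&0x3ff = 0xbe  ←
chan:6 @ bit 20 → (0x9972fb8e>>20)&0x3f = 0x17
bank:4 @ bit 26 → (0x9972fb8e>>26)&0xf = 0x6
rsvd:2 @ bit 30 → (0x9972fb8e>>30)&0x3 = 0x2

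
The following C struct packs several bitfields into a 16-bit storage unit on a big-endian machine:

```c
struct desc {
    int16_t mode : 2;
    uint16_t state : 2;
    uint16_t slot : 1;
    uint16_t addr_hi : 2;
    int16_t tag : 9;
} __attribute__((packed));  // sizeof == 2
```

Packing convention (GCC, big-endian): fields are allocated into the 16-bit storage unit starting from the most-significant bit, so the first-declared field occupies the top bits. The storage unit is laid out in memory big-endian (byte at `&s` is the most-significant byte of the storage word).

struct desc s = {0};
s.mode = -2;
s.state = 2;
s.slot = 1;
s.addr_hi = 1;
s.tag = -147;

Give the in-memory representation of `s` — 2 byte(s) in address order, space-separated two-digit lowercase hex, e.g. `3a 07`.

ab 6d

mode:2 = -2 → 0x2 << 14 → word 0x8000
state:2 = 2 → 0x2 << 12 → word 0xa000
slot:1 = 1 → 0x1 << 11 → word 0xa800
addr_hi:2 = 1 → 0x1 << 9 → word 0xaa00
tag:9 = -147 → 0x16d << 0 → word 0xab6d
word = 0xab6d → big-endian bytes:
  [0]=0xab  [1]=0x6d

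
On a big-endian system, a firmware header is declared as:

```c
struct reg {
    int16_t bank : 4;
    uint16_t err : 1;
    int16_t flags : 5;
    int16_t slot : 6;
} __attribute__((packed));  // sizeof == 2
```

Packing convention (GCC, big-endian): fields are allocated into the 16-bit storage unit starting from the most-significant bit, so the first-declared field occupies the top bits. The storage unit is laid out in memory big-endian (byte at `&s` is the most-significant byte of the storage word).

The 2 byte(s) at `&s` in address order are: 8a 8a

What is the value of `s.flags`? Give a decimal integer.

10

[0]=0x8a [1]=0x8a (big-endian) → word 0x8a8a
bank [12+:4] = (word>>12) & 0xf = 8
err [11+:1] = (word>>11) & 0x1 = 1
flags [6+:5] = (word>>6) & 0x1f = 10  ←
slot [0+:6] = (word>>0) & 0x3f = 10
flags signed 5b, MSB=0: value = 10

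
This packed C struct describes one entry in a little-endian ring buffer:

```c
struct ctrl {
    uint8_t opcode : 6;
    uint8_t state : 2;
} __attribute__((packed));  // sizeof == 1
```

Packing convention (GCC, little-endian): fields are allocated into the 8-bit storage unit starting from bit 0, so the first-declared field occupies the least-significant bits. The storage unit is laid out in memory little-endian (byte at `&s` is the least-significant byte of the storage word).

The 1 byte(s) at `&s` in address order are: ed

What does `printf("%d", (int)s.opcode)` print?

[0]=0xed (little-endian) → word 0xed
opcode [0+:6] = (word>>0) & 0x3f = 45  ←
state [6+:2] = (word>>6) & 0x3 = 3

45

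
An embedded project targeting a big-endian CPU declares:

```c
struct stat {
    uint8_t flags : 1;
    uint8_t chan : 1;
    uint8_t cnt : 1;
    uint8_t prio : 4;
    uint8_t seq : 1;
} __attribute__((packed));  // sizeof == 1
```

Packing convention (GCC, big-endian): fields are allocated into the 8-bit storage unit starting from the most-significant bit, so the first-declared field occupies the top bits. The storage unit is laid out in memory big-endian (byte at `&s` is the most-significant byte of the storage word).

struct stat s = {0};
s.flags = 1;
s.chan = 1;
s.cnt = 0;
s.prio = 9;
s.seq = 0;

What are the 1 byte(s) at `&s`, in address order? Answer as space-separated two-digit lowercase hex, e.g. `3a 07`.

d2

flags (1b) val=1 bits=0x1 at bit 7: 0x80
chan (1b) val=1 bits=0x1 at bit 6: 0xc0
cnt (1b) val=0 bits=0x0 at bit 5: 0xc0
prio (4b) val=9 bits=0x9 at bit 1: 0xd2
seq (1b) val=0 bits=0x0 at bit 0: 0xd2
word = 0xd2 → big-endian bytes:
  [0]=0xd2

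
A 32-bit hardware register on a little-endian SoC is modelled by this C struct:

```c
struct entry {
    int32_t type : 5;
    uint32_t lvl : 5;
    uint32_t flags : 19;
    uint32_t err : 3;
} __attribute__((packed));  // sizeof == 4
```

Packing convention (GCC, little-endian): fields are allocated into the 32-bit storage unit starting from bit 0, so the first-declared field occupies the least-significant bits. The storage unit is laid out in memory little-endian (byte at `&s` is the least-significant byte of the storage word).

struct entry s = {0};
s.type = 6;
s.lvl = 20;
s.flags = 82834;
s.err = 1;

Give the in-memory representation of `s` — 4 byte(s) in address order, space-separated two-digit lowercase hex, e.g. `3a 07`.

type (5b) val=6 bits=0x6 at bit 0: 0x00000006
lvl (5b) val=20 bits=0x14 at bit 5: 0x00000286
flags (19b) val=82834 bits=0x14392 at bit 10: 0x050e4a86
err (3b) val=1 bits=0x1 at bit 29: 0x250e4a86
word = 0x250e4a86 → little-endian bytes:
  [0]=0x86  [1]=0x4a  [2]=0x0e  [3]=0x25

86 4a 0e 25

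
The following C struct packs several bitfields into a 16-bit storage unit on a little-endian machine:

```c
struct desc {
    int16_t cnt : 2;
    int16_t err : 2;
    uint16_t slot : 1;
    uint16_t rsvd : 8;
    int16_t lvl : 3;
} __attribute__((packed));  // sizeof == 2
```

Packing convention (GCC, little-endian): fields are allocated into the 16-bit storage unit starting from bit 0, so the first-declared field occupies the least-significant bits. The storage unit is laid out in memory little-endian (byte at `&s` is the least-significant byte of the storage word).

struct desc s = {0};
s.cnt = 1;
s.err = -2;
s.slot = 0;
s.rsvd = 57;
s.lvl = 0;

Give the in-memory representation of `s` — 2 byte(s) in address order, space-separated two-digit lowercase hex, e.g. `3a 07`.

cnt (2b) val=1 bits=0x1 at bit 0: 0x0001
err (2b) val=-2 bits=0x2 at bit 2: 0x0009
slot (1b) val=0 bits=0x0 at bit 4: 0x0009
rsvd (8b) val=57 bits=0x39 at bit 5: 0x0729
lvl (3b) val=0 bits=0x0 at bit 13: 0x0729
word = 0x0729 → little-endian bytes:
  [0]=0x29  [1]=0x07

29 07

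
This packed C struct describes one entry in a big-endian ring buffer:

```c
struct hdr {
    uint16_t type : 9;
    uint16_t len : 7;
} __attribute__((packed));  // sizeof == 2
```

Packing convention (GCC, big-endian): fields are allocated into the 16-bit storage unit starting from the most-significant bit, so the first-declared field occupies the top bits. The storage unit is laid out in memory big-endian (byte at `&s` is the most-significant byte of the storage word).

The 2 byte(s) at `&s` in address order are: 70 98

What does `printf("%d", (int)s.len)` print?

[0]=0x70 [1]=0x98 (big-endian) → word 0x7098
type:9 @ bit 7 → (0x7098>>7)&0x1ff = 0xe1
len:7 @ bit 0 → (0x7098>>0)&0x7f = 0x18  ←

24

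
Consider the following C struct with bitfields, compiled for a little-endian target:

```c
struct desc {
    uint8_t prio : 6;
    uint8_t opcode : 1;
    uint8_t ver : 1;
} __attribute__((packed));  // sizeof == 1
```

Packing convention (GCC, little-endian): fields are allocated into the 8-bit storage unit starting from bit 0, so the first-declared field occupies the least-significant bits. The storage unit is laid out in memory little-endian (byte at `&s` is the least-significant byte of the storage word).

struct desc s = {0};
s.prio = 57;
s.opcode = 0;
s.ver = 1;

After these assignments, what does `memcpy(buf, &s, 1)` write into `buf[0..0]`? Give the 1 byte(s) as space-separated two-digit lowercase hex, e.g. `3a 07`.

[0+:6] prio=57 & 0x3f = 0x39; word=0x39
[6+:1] opcode=0 & 0x1 = 0x0; word=0x39
[7+:1] ver=1 & 0x1 = 0x1; word=0xb9
word = 0xb9 → little-endian bytes:
  [0]=0xb9

b9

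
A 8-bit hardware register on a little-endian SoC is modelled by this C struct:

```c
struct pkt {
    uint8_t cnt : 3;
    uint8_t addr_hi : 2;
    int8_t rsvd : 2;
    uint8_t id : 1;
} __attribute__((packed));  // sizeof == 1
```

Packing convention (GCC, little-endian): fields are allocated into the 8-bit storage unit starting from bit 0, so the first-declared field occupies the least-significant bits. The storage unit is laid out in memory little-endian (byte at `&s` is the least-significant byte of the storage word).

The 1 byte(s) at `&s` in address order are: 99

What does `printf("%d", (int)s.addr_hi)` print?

[0]=0x99 (little-endian) → word 0x99
cnt [0+:3] = (word>>0) & 0x7 = 1
addr_hi [3+:2] = (word>>3) & 0x3 = 3  ←
rsvd [5+:2] = (word>>5) & 0x3 = 0
id [7+:1] = (word>>7) & 0x1 = 1

3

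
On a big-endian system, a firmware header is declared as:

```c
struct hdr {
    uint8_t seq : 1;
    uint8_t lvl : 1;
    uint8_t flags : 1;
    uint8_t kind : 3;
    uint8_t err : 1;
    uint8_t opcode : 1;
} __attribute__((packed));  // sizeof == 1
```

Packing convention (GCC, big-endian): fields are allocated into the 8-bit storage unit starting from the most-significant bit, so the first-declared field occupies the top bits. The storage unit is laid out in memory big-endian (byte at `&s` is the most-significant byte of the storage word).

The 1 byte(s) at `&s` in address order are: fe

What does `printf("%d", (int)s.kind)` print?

[0]=0xfe (big-endian) → word 0xfe
seq:1 @ bit 7 → (0xfe>>7)&0x1 = 0x1
lvl:1 @ bit 6 → (0xfe>>6)&0x1 = 0x1
flags:1 @ bit 5 → (0xfe>>5)&0x1 = 0x1
kind:3 @ bit 2 → (0xfe>>2)&0x7 = 0x7  ←
err:1 @ bit 1 → (0xfe>>1)&0x1 = 0x1
opcode:1 @ bit 0 → (0xfe>>0)&0x1 = 0x0

7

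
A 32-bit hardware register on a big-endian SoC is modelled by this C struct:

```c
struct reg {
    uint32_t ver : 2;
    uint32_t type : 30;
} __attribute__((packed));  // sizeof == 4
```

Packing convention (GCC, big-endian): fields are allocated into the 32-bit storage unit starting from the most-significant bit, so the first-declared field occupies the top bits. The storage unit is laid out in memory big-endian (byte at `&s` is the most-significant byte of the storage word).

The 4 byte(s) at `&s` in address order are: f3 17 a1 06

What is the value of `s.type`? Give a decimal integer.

857186566

[0]=0xf3 [1]=0x17 [2]=0xa1 [3]=0x06 (big-endian) → word 0xf317a106
ver [30+:2] = (word>>30) & 0x3 = 3
type [0+:30] = (word>>0) & 0x3fffffff = 857186566  ←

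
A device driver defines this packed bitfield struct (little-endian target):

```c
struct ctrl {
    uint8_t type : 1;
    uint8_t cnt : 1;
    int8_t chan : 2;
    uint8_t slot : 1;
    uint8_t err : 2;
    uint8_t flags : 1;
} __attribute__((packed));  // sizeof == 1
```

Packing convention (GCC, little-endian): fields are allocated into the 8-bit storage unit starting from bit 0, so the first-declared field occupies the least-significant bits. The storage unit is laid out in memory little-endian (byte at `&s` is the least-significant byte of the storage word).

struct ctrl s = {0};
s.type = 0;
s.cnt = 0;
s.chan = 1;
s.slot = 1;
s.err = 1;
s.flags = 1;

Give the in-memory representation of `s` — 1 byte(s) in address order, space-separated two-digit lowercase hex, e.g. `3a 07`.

b4

type:1 = 0 → 0x0 << 0 → word 0x00
cnt:1 = 0 → 0x0 << 1 → word 0x00
chan:2 = 1 → 0x1 << 2 → word 0x04
slot:1 = 1 → 0x1 << 4 → word 0x14
err:2 = 1 → 0x1 << 5 → word 0x34
flags:1 = 1 → 0x1 << 7 → word 0xb4
word = 0xb4 → little-endian bytes:
  [0]=0xb4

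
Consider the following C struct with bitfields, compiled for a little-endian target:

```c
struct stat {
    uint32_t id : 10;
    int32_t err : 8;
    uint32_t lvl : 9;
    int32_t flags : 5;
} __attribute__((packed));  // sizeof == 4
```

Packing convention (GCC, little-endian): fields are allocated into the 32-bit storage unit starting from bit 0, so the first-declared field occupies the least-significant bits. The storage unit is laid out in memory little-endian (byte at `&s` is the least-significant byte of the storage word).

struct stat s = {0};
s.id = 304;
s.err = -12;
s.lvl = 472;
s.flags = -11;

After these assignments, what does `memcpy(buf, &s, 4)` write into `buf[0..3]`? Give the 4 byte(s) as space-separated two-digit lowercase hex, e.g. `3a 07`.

id (10b) val=304 bits=0x130 at bit 0: 0x00000130
err (8b) val=-12 bits=0xf4 at bit 10: 0x0003d130
lvl (9b) val=472 bits=0x1d8 at bit 18: 0x0763d130
flags (5b) val=-11 bits=0x15 at bit 27: 0xaf63d130
word = 0xaf63d130 → little-endian bytes:
  [0]=0x30  [1]=0xd1  [2]=0x63  [3]=0xaf

30 d1 63 af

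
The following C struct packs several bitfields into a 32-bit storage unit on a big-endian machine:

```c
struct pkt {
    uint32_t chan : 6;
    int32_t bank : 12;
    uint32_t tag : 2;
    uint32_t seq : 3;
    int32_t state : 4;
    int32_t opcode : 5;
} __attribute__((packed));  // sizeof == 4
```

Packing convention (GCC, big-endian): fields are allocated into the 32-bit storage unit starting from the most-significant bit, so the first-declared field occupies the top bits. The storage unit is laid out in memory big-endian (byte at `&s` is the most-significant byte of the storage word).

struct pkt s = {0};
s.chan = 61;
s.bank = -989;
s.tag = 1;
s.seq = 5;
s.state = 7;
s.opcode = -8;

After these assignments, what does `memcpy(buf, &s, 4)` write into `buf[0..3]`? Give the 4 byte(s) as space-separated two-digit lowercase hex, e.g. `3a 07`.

f7 08 da f8

[26+:6] chan=61 & 0x3f = 0x3d; word=0xf4000000
[14+:12] bank=-989 & 0xfff = 0xc23; word=0xf708c000
[12+:2] tag=1 & 0x3 = 0x1; word=0xf708d000
[9+:3] seq=5 & 0x7 = 0x5; word=0xf708da00
[5+:4] state=7 & 0xf = 0x7; word=0xf708dae0
[0+:5] opcode=-8 & 0x1f = 0x18; word=0xf708daf8
word = 0xf708daf8 → big-endian bytes:
  [0]=0xf7  [1]=0x08  [2]=0xda  [3]=0xf8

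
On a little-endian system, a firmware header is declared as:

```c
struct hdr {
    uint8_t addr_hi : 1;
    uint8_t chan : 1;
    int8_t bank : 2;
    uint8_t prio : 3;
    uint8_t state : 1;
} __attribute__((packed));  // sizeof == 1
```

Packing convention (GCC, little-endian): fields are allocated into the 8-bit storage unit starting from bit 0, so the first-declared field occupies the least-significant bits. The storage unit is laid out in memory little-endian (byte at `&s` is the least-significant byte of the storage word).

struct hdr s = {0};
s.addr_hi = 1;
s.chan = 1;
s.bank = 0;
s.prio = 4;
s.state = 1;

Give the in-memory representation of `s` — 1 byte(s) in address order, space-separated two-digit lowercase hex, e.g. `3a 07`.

c3

[0+:1] addr_hi=1 & 0x1 = 0x1; word=0x01
[1+:1] chan=1 & 0x1 = 0x1; word=0x03
[2+:2] bank=0 & 0x3 = 0x0; word=0x03
[4+:3] prio=4 & 0x7 = 0x4; word=0x43
[7+:1] state=1 & 0x1 = 0x1; word=0xc3
word = 0xc3 → little-endian bytes:
  [0]=0xc3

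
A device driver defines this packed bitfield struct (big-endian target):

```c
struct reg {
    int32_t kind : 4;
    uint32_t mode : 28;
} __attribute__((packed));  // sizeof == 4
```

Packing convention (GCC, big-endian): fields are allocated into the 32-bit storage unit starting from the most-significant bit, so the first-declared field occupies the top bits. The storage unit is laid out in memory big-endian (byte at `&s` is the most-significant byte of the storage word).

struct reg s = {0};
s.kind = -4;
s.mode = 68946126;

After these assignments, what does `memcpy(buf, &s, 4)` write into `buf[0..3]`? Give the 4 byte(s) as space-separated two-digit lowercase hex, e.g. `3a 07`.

c4 1c 08 ce

kind (4b) val=-4 bits=0xc at bit 28: 0xc0000000
mode (28b) val=68946126 bits=0x41c08ce at bit 0: 0xc41c08ce
word = 0xc41c08ce → big-endian bytes:
  [0]=0xc4  [1]=0x1c  [2]=0x08  [3]=0xce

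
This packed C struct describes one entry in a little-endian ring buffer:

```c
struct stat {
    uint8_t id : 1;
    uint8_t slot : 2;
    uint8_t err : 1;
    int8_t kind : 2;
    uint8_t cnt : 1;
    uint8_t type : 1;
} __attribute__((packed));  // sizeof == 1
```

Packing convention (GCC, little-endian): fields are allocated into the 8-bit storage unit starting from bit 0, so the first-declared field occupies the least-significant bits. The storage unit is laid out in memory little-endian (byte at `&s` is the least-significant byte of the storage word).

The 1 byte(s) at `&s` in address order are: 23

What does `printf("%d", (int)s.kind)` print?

[0]=0x23 (little-endian) → word 0x23
id:1 @ bit 0 → (0x23>>0)&0x1 = 0x1
slot:2 @ bit 1 → (0x23>>1)&0x3 = 0x1
err:1 @ bit 3 → (0x23>>3)&0x1 = 0x0
kind:2 @ bit 4 → (0x23>>4)&0x3 = 0x2  ←
cnt:1 @ bit 6 → (0x23>>6)&0x1 = 0x0
type:1 @ bit 7 → (0x23>>7)&0x1 = 0x0
kind signed 2b, MSB=1: 2 - 4 = -2

-2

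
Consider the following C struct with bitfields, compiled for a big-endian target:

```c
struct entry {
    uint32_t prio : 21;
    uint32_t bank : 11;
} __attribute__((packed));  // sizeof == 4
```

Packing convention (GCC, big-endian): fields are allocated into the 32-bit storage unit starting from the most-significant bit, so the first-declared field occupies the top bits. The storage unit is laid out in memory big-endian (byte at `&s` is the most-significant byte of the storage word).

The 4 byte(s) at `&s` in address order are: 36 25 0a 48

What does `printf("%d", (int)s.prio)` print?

443553

[0]=0x36 [1]=0x25 [2]=0x0a [3]=0x48 (big-endian) → word 0x36250a48
prio [11+:21] = (word>>11) & 0x1fffff = 443553  ←
bank [0+:11] = (word>>0) & 0x7ff = 584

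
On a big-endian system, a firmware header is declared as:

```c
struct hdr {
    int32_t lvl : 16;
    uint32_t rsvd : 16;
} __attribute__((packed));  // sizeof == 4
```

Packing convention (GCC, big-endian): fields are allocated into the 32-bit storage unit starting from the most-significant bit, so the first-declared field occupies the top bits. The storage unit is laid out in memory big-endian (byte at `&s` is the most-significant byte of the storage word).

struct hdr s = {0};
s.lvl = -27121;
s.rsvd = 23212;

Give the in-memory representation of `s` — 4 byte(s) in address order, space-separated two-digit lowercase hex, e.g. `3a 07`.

96 0f 5a ac

[16+:16] lvl=-27121 & 0xffff = 0x960f; word=0x960f0000
[0+:16] rsvd=23212 & 0xffff = 0x5aac; word=0x960f5aac
word = 0x960f5aac → big-endian bytes:
  [0]=0x96  [1]=0x0f  [2]=0x5a  [3]=0xac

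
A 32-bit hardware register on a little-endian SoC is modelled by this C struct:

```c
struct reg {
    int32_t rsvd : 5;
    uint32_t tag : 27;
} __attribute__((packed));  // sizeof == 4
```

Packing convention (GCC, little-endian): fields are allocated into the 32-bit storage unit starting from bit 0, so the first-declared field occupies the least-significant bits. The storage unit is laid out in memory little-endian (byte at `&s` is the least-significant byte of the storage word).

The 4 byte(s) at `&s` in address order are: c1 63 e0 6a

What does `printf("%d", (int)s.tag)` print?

56034078

[0]=0xc1 [1]=0x63 [2]=0xe0 [3]=0x6a (little-endian) → word 0x6ae063c1
rsvd [0+:5] = (word>>0) & 0x1f = 1
tag [5+:27] = (word>>5) & 0x7ffffff = 56034078  ←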